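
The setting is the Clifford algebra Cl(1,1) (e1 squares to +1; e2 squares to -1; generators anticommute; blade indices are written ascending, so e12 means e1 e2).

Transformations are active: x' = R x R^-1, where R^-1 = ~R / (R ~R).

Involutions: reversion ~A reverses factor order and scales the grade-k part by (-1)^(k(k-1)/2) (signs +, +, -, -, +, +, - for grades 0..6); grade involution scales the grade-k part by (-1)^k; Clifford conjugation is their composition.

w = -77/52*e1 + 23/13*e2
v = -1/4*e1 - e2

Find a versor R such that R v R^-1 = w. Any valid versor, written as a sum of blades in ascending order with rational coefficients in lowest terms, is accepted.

Sketch: the shared square -15/16 makes R = v + w = -45/26*e1 + 10/13*e2 the natural versor; its sandwich fixes that direction, negates (v - w)/2, and sends v to w.
Answer: -45/26*e1 + 10/13*e2


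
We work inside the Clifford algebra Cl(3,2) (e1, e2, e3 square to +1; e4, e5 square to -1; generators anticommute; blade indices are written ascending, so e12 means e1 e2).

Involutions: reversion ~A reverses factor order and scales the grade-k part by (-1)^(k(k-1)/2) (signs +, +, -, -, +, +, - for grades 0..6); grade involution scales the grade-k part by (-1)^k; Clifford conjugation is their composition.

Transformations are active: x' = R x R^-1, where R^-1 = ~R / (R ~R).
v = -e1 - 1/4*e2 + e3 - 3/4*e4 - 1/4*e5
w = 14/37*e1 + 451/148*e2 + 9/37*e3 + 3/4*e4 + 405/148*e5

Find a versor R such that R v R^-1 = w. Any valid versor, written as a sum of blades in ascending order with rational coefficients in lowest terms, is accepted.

Since q(v) = q(w) = 23/16, the sum R = v + w = -23/37*e1 + 207/74*e2 + 46/37*e3 + 92/37*e5 does the job whenever invertible.
Answer: -23/37*e1 + 207/74*e2 + 46/37*e3 + 92/37*e5


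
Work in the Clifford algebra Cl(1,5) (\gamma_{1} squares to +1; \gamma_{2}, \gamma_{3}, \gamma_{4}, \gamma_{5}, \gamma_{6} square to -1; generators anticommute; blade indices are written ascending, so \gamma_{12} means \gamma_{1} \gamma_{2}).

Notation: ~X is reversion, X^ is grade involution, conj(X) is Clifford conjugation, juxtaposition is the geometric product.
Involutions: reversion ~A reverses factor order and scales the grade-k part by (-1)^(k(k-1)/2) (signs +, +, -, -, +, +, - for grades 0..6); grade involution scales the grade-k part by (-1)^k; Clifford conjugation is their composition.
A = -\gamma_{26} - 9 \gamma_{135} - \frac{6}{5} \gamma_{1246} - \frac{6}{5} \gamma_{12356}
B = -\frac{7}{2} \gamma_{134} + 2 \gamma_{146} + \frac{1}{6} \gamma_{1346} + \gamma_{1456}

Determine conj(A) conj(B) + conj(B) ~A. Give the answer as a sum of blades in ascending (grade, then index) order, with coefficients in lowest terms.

first term: -\frac{12}{5} \gamma_{2} - \frac{1}{5} \gamma_{23} + \frac{6}{5} \gamma_{25} - \frac{63}{2} \gamma_{45} + 2 \gamma_{124} - \frac{6}{5} \gamma_{234} - \frac{21}{5} \gamma_{236} + \frac{1}{5} \gamma_{245} - 9 \gamma_{346} + \frac{3}{2} \gamma_{456} - \frac{1}{6} \gamma_{1234} - \gamma_{1245} - \frac{12}{5} \gamma_{2345} + \frac{21}{5} \gamma_{2456} + 18 \gamma_{3456} - \frac{7}{2} \gamma_{12346}
second term: \frac{12}{5} \gamma_{2} + \frac{1}{5} \gamma_{23} - \frac{6}{5} \gamma_{25} - \frac{63}{2} \gamma_{45} - 2 \gamma_{124} - \frac{6}{5} \gamma_{234} - \frac{21}{5} \gamma_{236} + \frac{1}{5} \gamma_{245} + 9 \gamma_{346} - \frac{3}{2} \gamma_{456} + \frac{1}{6} \gamma_{1234} + \gamma_{1245} - \frac{12}{5} \gamma_{2345} + \frac{21}{5} \gamma_{2456} - 18 \gamma_{3456} - \frac{7}{2} \gamma_{12346}
Answer: -63 \gamma_{45} - \frac{12}{5} \gamma_{234} - \frac{42}{5} \gamma_{236} + \frac{2}{5} \gamma_{245} - \frac{24}{5} \gamma_{2345} + \frac{42}{5} \gamma_{2456} - 7 \gamma_{12346}


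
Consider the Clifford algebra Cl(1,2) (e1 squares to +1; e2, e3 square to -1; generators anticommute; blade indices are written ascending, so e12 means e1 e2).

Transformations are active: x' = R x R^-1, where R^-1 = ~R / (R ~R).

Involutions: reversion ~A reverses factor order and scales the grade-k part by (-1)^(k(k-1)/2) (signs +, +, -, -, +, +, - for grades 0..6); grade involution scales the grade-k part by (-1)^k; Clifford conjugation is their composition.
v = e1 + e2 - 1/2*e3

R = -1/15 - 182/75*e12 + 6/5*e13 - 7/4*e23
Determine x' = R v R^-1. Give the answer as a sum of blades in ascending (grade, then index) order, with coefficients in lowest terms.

~R = -1/15 + 182/75*e12 - 6/5*e13 + 7/4*e23, and R ~R = -127853/30000, so R^-1 = ~R / (-127853/30000).
R v = 74/25*e1 + 297/200*e2 - 35/12*e3 - 521/300*e123
Answer: -5057/2167*e1 + 53/2167*e2 + 10343/4334*e3


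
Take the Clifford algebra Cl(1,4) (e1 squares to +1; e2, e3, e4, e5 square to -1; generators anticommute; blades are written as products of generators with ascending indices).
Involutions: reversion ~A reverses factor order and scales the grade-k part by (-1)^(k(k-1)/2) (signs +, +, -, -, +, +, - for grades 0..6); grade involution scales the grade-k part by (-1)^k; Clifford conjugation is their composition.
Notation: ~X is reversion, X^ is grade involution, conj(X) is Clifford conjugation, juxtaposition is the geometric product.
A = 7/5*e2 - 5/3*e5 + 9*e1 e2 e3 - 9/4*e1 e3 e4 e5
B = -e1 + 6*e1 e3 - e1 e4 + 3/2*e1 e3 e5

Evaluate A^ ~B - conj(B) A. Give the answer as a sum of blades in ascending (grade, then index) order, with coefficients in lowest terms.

first term: -54*e2 - 27/8*e4 - 7/5*e1 e2 + 5/2*e1 e3 + 5/3*e1 e5 + 9*e2 e3 - 27/2*e2 e5 + 9/4*e3 e5 + 27/2*e4 e5 - 42/5*e1 e2 e3 + 7/5*e1 e2 e4 - 10*e1 e3 e5 + 5/3*e1 e4 e5 - 9*e2 e3 e4 - 9/4*e3 e4 e5 - 21/10*e1 e2 e3 e5
second term: 54*e2 - 27/8*e4 + 7/5*e1 e2 + 5/2*e1 e3 - 5/3*e1 e5 + 9*e2 e3 + 27/2*e2 e5 + 9/4*e3 e5 + 27/2*e4 e5 + 42/5*e1 e2 e3 - 7/5*e1 e2 e4 + 10*e1 e3 e5 - 5/3*e1 e4 e5 - 9*e2 e3 e4 - 9/4*e3 e4 e5 + 21/10*e1 e2 e3 e5
Answer: -108*e2 - 14/5*e1 e2 + 10/3*e1 e5 - 27*e2 e5 - 84/5*e1 e2 e3 + 14/5*e1 e2 e4 - 20*e1 e3 e5 + 10/3*e1 e4 e5 - 21/5*e1 e2 e3 e5


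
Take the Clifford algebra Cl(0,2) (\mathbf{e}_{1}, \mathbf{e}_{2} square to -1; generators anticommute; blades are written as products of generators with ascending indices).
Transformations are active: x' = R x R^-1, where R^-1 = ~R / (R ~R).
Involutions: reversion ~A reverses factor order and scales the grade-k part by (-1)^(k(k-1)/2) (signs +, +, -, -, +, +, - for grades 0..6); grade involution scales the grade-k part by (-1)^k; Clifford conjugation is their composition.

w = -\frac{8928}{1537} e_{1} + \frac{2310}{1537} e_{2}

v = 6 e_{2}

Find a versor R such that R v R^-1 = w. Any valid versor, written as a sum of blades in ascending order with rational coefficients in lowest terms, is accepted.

Here q(v) = q(w) = -36; the classical choice R = v + w = -\frac{8928}{1537} e_{1} + \frac{11532}{1537} e_{2} then realises v -> w under the sandwich.
Answer: -\frac{8928}{1537} e_{1} + \frac{11532}{1537} e_{2}


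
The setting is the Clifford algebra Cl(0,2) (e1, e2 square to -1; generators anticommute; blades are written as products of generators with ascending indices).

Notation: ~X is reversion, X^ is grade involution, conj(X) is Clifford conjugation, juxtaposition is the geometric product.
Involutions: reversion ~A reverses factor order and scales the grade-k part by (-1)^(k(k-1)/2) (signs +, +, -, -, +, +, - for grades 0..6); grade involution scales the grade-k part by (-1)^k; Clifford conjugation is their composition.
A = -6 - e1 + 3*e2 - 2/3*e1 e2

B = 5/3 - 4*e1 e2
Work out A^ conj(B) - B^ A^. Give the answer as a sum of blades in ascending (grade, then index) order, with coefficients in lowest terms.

first term: -22/3 - 31/3*e1 - 9*e2 - 226/9*e1 e2
second term: -38/3 - 31/3*e1 - 9*e2 + 206/9*e1 e2
Answer: 16/3 - 48*e1 e2


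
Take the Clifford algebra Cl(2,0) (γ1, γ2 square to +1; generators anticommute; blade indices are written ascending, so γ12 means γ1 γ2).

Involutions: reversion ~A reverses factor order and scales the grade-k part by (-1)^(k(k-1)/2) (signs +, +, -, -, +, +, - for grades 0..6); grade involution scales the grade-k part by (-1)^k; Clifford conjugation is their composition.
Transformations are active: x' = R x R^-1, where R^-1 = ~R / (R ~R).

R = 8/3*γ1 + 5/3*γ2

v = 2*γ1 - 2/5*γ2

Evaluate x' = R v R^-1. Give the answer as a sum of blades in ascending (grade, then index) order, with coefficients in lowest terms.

~R = 8/3*γ1 + 5/3*γ2, and R ~R = 89/9, so R^-1 = ~R / (89/9).
R v = 14/3 - 22/5*γ12
Answer: 46/89*γ1 + 878/445*γ2


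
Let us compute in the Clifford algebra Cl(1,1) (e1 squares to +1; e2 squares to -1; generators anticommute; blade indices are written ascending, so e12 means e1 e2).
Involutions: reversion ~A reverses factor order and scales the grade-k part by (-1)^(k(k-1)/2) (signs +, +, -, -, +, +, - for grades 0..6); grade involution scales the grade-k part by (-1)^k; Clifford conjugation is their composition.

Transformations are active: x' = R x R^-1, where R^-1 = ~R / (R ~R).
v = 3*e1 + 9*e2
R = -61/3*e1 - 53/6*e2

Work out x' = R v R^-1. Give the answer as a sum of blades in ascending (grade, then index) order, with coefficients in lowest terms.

~R = -61/3*e1 - 53/6*e2, and R ~R = 4025/12, so R^-1 = ~R / (4025/12).
R v = 37/2 - 313/2*e12
Answer: -21103/4025*e1 - 40147/4025*e2


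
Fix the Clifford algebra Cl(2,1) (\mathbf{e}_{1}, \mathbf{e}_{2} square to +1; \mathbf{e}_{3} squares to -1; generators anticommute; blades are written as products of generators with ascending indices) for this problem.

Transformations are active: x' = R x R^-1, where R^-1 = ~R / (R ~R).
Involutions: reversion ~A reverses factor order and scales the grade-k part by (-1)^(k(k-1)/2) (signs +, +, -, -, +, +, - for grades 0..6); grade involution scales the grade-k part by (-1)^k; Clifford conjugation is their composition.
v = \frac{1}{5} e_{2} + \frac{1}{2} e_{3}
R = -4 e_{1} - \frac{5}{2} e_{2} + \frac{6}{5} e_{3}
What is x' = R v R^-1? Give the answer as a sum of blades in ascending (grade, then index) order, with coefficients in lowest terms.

~R = -4 e_{1} - \frac{5}{2} e_{2} + \frac{6}{5} e_{3}, and R ~R = \frac{2081}{100}, so R^-1 = ~R / (\frac{2081}{100}).
R v = -\frac{11}{10} - \frac{4}{5} e_{1} e_{2} - 2 e_{1} e_{3} - \frac{149}{100} e_{2} e_{3}
Answer: \frac{880}{2081} e_{1} + \frac{669}{10405} e_{2} - \frac{2609}{4162} e_{3}


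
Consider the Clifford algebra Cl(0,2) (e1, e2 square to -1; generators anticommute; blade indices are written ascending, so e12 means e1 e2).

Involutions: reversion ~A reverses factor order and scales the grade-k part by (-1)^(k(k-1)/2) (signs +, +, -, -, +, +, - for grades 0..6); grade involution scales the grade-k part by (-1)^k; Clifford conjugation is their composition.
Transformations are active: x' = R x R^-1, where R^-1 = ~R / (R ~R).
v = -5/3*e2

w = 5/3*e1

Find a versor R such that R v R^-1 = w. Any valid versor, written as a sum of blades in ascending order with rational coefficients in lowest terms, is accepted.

Construction: equal norms (both -25/9) license R = v + w = 5/3*e1 - 5/3*e2 — nothing changes along that direction, while (v - w)/2 changes sign, so v maps onto w.
Answer: 5/3*e1 - 5/3*e2


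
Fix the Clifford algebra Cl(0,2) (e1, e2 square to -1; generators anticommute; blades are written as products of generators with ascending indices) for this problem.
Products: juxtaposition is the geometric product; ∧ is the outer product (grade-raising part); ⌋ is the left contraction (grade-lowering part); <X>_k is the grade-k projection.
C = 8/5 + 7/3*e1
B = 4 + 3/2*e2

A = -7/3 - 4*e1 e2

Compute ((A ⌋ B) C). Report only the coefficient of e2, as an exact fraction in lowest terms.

step 1: -28/3 - 7/2*e2
step 2: -224/15 - 196/9*e1 - 28/5*e2 + 49/6*e1 e2
Answer: -28/5


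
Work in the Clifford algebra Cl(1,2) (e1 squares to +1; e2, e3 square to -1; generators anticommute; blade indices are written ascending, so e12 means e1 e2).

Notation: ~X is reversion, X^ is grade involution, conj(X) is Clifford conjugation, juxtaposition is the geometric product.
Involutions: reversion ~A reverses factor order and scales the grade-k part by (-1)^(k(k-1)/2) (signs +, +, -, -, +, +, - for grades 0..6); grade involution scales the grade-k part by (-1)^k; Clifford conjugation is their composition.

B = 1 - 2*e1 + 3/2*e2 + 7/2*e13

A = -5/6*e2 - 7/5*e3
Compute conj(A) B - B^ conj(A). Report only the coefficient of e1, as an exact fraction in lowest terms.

first term: -5/4 + 49/10*e1 + 5/6*e2 + 7/5*e3 + 5/3*e12 + 14/5*e13 - 21/10*e23 - 35/12*e123
second term: 5/4 - 49/10*e1 + 5/6*e2 + 7/5*e3 + 5/3*e12 + 14/5*e13 - 21/10*e23 - 35/12*e123
Answer: 49/5


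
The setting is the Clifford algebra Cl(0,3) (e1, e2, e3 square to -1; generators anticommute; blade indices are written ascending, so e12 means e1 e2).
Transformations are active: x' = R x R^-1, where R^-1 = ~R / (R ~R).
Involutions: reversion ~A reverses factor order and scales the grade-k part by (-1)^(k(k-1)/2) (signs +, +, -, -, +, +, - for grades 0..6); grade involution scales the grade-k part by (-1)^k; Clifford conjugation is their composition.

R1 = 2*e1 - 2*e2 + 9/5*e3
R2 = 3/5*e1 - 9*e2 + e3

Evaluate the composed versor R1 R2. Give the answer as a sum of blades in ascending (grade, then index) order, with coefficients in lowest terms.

Distribute over the terms of R1 (each basis-blade product reordered to ascending indices, repeated generators contracted through their squares):
(2*e1) R2 = -6/5 - 18*e12 + 2*e13
(-2*e2) R2 = -18 + 6/5*e12 - 2*e23
(9/5*e3) R2 = -9/5 - 27/25*e13 + 81/5*e23
Summing the partial products and collecting blades:
Answer: -21 - 84/5*e12 + 23/25*e13 + 71/5*e23


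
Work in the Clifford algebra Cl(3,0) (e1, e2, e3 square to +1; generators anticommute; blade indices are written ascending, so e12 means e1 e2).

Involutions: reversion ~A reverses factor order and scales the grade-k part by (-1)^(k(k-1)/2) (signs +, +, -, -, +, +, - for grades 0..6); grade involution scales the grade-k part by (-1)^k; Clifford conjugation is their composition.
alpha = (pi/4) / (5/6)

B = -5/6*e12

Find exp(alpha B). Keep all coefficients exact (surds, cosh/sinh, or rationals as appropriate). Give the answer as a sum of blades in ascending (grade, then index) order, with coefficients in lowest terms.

B^2 = (-5/6)^2*(e12)^2 = 25/36*(-1) = -25/36 (a basis 2-blade squares to minus the product of its generators' squares).
B^2 = -25/36 — circular case — the even/odd split gives cos and sin: l = 5/6, alpha*l = pi/4, so exp(alpha B) = cos(pi/4) + (sin(pi/4)/(5/6))*B = sqrt(2)/2 + (3*sqrt(2)/5)*B.
Answer: sqrt(2)/2 - sqrt(2)/2*e12


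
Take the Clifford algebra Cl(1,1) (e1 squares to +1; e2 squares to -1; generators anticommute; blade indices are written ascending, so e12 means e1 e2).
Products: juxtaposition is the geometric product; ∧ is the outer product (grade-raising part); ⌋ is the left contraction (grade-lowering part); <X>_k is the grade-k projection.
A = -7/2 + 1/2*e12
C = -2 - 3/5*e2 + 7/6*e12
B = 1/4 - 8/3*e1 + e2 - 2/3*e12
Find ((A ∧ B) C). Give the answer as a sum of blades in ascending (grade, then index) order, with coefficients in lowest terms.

step 1: -7/8 + 28/3*e1 - 7/2*e2 + 59/24*e12
step 2: 1813/720 - 851/40*e1 + 6629/360*e2 - 923/80*e12
Answer: 1813/720 - 851/40*e1 + 6629/360*e2 - 923/80*e12


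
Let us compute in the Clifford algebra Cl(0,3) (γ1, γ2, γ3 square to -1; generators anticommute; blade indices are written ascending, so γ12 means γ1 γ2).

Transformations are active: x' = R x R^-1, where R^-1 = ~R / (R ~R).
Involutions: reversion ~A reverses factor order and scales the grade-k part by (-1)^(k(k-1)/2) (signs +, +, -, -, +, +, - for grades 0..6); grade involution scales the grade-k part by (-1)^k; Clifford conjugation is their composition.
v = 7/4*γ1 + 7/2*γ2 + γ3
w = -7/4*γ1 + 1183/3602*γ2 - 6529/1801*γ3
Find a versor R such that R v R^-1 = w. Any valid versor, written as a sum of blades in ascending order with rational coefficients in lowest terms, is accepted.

Key observation: q(v) = q(w) = -261/16 (sandwiches preserve the norm), so R = v + w = 6895/1801*γ2 - 4728/1801*γ3 works whenever it is invertible — the component of v along it is kept and (v - w)/2 reverses, sending v to w.
Answer: 6895/1801*γ2 - 4728/1801*γ3


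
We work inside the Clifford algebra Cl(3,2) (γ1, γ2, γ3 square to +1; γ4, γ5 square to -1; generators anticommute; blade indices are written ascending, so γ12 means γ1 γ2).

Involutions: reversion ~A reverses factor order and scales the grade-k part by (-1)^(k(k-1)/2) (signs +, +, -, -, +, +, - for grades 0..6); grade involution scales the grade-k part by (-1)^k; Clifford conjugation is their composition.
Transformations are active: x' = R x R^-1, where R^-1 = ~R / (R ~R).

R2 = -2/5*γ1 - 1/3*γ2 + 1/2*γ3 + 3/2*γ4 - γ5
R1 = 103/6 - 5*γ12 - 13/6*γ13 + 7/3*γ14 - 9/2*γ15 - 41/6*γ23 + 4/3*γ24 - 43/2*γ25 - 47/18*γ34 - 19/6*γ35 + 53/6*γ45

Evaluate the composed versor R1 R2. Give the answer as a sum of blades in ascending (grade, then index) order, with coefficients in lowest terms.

Distribute over the terms of R2 (each basis-blade product reordered to ascending indices, repeated generators contracted through their squares):
R1 (-2/5*γ1) = -103/15*γ1 - 2*γ2 - 13/15*γ3 + 14/15*γ4 - 9/5*γ5 + 41/15*γ123 - 8/15*γ124 + 43/5*γ125 + 47/45*γ134 + 19/15*γ135 - 53/15*γ145
R1 (-1/3*γ2) = 5/3*γ1 - 103/18*γ2 - 41/18*γ3 + 4/9*γ4 - 43/6*γ5 - 13/18*γ123 + 7/9*γ124 - 3/2*γ125 + 47/54*γ234 + 19/18*γ235 - 53/18*γ245
R1 (1/2*γ3) = -13/12*γ1 - 41/12*γ2 + 103/12*γ3 + 47/36*γ4 + 19/12*γ5 - 5/2*γ123 - 7/6*γ134 + 9/4*γ135 - 2/3*γ234 + 43/4*γ235 + 53/12*γ345
R1 (3/2*γ4) = -7/2*γ1 - 2*γ2 + 47/12*γ3 + 103/4*γ4 + 53/4*γ5 - 15/2*γ124 - 13/4*γ134 + 27/4*γ145 - 41/4*γ234 + 129/4*γ245 + 19/4*γ345
R1 (-γ5) = -9/2*γ1 - 43/2*γ2 - 19/6*γ3 + 53/6*γ4 - 103/6*γ5 + 5*γ125 + 13/6*γ135 - 7/3*γ145 + 41/6*γ235 - 4/3*γ245 + 47/18*γ345
Summing the partial products and collecting blades:
Answer: -857/60*γ1 - 1247/36*γ2 + 557/90*γ3 + 559/15*γ4 - 113/10*γ5 - 22/45*γ123 - 653/90*γ124 + 121/10*γ125 - 607/180*γ134 + 341/60*γ135 + 53/60*γ145 - 1085/108*γ234 + 671/36*γ235 + 1007/36*γ245 + 106/9*γ345


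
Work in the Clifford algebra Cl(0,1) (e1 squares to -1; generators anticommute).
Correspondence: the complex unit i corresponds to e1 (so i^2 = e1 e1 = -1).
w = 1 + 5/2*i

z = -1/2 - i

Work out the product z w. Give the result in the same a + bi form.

In blades: z = -1/2 - e1, w = 1 + 5/2*e1.
Distribute z over w term by term (generator squares from the signature, products reordered to ascending indices): (-1/2)*w = -1/2 - 5/4*e1; (-e1)*w = 5/2 - e1.
Sum: 2 - 9/4*e1; translating back through the correspondence:
Answer: 2 - 9/4*i


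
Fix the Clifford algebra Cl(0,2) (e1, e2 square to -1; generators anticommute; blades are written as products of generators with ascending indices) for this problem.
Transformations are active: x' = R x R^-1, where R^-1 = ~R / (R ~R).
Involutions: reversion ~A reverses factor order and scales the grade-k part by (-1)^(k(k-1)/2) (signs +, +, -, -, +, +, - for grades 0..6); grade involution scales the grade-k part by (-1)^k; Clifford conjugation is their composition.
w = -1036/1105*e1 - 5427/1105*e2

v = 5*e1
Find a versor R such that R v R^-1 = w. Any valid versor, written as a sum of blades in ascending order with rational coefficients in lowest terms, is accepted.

A norm check does it: q(v) = q(w) = -25, hence R = v + w = 4489/1105*e1 - 5427/1105*e2 realises the map — parallel part kept, (v - w)/2 negated, v carried to w.
Answer: 4489/1105*e1 - 5427/1105*e2


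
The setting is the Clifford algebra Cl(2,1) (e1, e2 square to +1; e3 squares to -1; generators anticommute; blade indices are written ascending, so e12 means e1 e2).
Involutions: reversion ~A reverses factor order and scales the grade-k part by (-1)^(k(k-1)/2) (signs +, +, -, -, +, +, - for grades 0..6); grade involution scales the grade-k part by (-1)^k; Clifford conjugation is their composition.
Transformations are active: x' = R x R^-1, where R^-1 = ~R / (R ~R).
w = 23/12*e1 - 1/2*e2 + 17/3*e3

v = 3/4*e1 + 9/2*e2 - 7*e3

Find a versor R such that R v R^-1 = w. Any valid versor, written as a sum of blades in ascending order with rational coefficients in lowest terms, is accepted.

Reasoning: v^2 = w^2 = -451/16 since conjugation preserves the quadratic form; R = v + w = 8/3*e1 + 4*e2 - 4/3*e3 is then valid when invertible, keeping its own part and reversing (v - w)/2.
Answer: 8/3*e1 + 4*e2 - 4/3*e3


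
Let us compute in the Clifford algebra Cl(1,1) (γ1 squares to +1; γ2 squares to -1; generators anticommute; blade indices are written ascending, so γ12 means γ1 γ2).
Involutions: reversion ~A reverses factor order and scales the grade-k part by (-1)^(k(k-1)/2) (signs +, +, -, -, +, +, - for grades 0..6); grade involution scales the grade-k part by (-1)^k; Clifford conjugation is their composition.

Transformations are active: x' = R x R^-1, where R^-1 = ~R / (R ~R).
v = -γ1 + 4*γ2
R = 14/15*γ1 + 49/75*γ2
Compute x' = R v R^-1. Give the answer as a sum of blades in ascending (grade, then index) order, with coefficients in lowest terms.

~R = 14/15*γ1 + 49/75*γ2, and R ~R = 833/1875, so R^-1 = ~R / (833/1875).
R v = -266/75 + 329/75*γ12
Answer: -709/51*γ1 - 736/51*γ2


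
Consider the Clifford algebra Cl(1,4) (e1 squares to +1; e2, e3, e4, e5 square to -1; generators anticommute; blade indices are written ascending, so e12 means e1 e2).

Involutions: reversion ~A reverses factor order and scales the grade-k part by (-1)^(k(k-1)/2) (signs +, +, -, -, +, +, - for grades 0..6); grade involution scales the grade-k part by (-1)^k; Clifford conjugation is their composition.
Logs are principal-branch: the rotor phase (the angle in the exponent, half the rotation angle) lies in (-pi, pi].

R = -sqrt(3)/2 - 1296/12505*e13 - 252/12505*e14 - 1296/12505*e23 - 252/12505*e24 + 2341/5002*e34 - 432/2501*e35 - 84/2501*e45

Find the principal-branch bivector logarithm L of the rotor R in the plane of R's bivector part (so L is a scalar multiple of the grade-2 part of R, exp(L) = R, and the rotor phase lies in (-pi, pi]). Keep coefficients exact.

The scalar part of R is -sqrt(3)/2, which fixes the principal-branch rotor phase; the unit plane is then the bivector part divided by the sine of that phase, and L is that plane scaled by the phase.
Concretely: cos(phase) = -sqrt(3)/2 gives phase = ±5*pi/6, and since phase/sin(phase) is even the sign is immaterial: L = (phase/sin(phase)) * <R>_2 = (5*pi/3) * <R>_2.
Answer: -432*pi/2501*e13 - 84*pi/2501*e14 - 432*pi/2501*e23 - 84*pi/2501*e24 + 11705*pi/15006*e34 - 720*pi/2501*e35 - 140*pi/2501*e45


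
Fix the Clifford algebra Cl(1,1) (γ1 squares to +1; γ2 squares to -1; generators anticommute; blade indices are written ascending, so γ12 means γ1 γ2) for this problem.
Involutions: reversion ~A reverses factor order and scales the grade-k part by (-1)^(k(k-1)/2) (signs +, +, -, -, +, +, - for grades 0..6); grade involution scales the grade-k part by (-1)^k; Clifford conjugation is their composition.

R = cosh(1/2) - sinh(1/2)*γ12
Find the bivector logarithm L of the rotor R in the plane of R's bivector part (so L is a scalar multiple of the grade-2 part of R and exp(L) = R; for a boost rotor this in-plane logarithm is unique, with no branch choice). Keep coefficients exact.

The scalar part of R is cosh(1/2), which determines |rapidity| via cosh; the sign lives in the bivector part, and pairing them (bivector part over sinh of the rapidity = the plane) gives the unique in-plane L = rapidity * plane.
Concretely: cosh(rapidity) = cosh(1/2) gives rapidity = ±1/2, and since rapidity/sinh(rapidity) is even the sign is immaterial: L = (rapidity/sinh(rapidity)) * <R>_2 = (1/(2*sinh(1/2))) * <R>_2.
Answer: -1/2*γ12


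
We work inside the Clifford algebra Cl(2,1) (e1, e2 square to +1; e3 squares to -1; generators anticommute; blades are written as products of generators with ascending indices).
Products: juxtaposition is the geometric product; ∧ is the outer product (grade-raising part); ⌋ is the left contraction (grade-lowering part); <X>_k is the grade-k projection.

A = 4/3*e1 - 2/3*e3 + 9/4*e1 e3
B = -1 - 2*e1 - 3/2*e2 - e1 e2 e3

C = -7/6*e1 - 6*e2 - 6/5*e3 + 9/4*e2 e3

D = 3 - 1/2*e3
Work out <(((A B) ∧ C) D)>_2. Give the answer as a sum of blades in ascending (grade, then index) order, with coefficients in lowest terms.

step 1: -8/3 - 4/3*e1 + 9/4*e2 + 31/6*e3 - 8/3*e1 e2 - 43/12*e1 e3 - 7/3*e2 e3 + 27/8*e1 e2 e3
step 2: 28/9*e1 + 16*e2 + 16/5*e3 + 85/8*e1 e2 + 1373/180*e1 e3 + 223/10*e2 e3 - 836/45*e1 e2 e3
step 3: 8/5 + 4733/360*e1 + 1183/20*e2 + 48/5*e3 + 8131/360*e1 e2 + 3839/180*e1 e3 + 589/10*e2 e3 - 14651/240*e1 e2 e3
step 4: 8131/360*e1 e2 + 3839/180*e1 e3 + 589/10*e2 e3
Answer: 8131/360*e1 e2 + 3839/180*e1 e3 + 589/10*e2 e3


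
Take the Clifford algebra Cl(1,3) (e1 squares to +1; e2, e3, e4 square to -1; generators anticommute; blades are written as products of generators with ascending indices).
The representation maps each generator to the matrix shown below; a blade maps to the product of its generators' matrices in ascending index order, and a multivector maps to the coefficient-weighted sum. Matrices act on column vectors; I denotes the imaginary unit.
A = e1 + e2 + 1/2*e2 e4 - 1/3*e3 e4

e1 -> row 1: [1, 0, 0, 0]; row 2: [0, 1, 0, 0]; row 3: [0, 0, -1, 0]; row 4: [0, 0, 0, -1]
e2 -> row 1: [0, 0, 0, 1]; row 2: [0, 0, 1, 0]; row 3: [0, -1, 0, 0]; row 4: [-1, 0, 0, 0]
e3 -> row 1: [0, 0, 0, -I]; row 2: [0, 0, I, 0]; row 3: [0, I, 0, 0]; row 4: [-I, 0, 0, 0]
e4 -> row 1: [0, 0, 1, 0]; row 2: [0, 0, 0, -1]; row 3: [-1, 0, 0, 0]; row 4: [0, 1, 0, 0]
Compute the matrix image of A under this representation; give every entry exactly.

Bivector images (products of the table entries): rho(e2 e4) = rho(e2)rho(e4) = row 1: [0, 1, 0, 0]; row 2: [-1, 0, 0, 0]; row 3: [0, 0, 0, 1]; row 4: [0, 0, -1, 0]; rho(e3 e4) = rho(e3)rho(e4) = row 1: [0, -I, 0, 0]; row 2: [-I, 0, 0, 0]; row 3: [0, 0, 0, -I]; row 4: [0, 0, -I, 0].
M = (1)*rho(e1) + (1)*rho(e2) + (1/2)*rho(e2 e4) + (-1/3)*rho(e3 e4), summed entrywise:
Answer: row 1: [1, 1/2 + I/3, 0, 1]; row 2: [-1/2 + I/3, 1, 1, 0]; row 3: [0, -1, -1, 1/2 + I/3]; row 4: [-1, 0, -1/2 + I/3, -1]


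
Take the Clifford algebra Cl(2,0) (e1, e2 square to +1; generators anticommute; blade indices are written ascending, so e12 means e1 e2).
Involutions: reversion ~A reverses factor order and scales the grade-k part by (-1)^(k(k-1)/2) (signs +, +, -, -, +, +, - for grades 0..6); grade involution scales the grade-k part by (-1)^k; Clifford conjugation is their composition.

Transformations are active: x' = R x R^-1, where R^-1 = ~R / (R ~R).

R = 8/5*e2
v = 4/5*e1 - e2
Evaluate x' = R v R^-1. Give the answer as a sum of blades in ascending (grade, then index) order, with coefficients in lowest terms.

~R = 8/5*e2, and R ~R = 64/25, so R^-1 = ~R / (64/25).
R v = -8/5 - 32/25*e12
Answer: -4/5*e1 - e2


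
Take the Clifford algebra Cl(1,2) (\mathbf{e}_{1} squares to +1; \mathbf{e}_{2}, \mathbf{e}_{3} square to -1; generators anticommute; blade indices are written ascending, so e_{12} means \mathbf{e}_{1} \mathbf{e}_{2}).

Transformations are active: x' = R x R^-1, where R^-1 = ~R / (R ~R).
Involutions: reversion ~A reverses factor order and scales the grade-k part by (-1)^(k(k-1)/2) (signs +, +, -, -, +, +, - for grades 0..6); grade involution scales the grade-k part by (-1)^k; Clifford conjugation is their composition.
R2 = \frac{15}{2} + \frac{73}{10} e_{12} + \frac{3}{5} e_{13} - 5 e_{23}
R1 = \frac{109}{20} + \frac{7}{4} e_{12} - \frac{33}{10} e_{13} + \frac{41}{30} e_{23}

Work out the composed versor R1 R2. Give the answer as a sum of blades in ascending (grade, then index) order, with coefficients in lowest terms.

Distribute over the terms of R1 (each basis-blade product reordered to ascending indices, repeated generators contracted through their squares):
(\frac{109}{20}) R2 = \frac{327}{8} + \frac{7957}{200} e_{12} + \frac{327}{100} e_{13} - \frac{109}{4} e_{23}
(\frac{7}{4} e_{12}) R2 = \frac{511}{40} + \frac{105}{8} e_{12} + \frac{35}{4} e_{13} - \frac{21}{20} e_{23}
(-\frac{33}{10} e_{13}) R2 = -\frac{99}{50} + \frac{33}{2} e_{12} - \frac{99}{4} e_{13} - \frac{2409}{100} e_{23}
(\frac{41}{30} e_{23}) R2 = \frac{41}{6} - \frac{41}{50} e_{12} + \frac{2993}{300} e_{13} + \frac{41}{4} e_{23}
Summing the partial products and collecting blades:
Answer: \frac{17551}{300} + \frac{6859}{100} e_{12} - \frac{413}{150} e_{13} - \frac{2107}{50} e_{23}


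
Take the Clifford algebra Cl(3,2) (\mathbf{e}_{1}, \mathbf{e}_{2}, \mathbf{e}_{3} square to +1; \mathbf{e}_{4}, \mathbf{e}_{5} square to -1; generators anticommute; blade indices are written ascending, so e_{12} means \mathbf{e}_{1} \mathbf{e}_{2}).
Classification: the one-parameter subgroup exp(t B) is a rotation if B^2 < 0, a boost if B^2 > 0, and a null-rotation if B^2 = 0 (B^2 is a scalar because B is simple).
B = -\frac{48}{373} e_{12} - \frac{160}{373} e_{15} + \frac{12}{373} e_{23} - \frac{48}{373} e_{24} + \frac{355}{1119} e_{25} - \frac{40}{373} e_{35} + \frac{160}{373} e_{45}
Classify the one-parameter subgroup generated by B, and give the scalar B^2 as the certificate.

B^2 term by term: the squares give (-\frac{48}{373})^2*(e_{12})^2 + (-\frac{160}{373})^2*(e_{15})^2 + (\frac{12}{373})^2*(e_{23})^2 + (-\frac{48}{373})^2*(e_{24})^2 + (\frac{355}{1119})^2*(e_{25})^2 + (-\frac{40}{373})^2*(e_{35})^2 + (\frac{160}{373})^2*(e_{45})^2 = \frac{2304}{139129}*(-1) + \frac{25600}{139129}*(+1) + \frac{144}{139129}*(-1) + \frac{2304}{139129}*(+1) + \frac{126025}{1252161}*(+1) + \frac{1600}{139129}*(+1) + \frac{25600}{139129}*(-1) = \frac{1}{9} (each basis 2-blade squares to minus the product of its generators' squares); cross terms between blades sharing an index anticommute and cancel; the commuting (index-disjoint) pairs give grade-4 terms 2*c*c'*(blade product), which cancel blade by blade — e_{1235}: \frac{3840}{139129} - \frac{3840}{139129} = 0; e_{1245}: -\frac{15360}{139129} + \frac{15360}{139129} = 0; e_{2345}: \frac{3840}{139129} - \frac{3840}{139129} = 0 — confirming B is simple. So B^2 = \frac{1}{9}.
Answer: boost, certificate B^2 = \frac{1}{9}. Key observation: B^2 = \frac{1}{9} is a conjugation invariant, so its sign decides the class regardless of the surface form of B.


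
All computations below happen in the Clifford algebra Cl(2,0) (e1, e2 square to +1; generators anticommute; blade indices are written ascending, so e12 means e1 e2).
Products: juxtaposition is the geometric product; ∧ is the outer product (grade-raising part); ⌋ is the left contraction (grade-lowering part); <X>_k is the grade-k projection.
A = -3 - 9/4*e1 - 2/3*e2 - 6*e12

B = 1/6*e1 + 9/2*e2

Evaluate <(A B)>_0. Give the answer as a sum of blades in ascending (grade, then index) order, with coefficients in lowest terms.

step 1: -27/8 - 55/2*e1 - 25/2*e2 - 721/72*e12
step 2: -27/8
Answer: -27/8


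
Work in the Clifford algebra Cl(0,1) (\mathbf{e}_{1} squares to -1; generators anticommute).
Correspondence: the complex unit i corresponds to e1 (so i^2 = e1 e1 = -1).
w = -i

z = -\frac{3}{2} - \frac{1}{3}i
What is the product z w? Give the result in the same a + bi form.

In blades: z = -\frac{3}{2} - \frac{1}{3} e_{1}, w = -e_{1}.
Distribute z over w term by term (generator squares from the signature, products reordered to ascending indices): (-\frac{3}{2})*w = \frac{3}{2} e_{1}; (-\frac{1}{3} e_{1})*w = -\frac{1}{3}.
Sum: -\frac{1}{3} + \frac{3}{2} e_{1}; translating back through the correspondence:
Answer: -\frac{1}{3} + \frac{3}{2}i


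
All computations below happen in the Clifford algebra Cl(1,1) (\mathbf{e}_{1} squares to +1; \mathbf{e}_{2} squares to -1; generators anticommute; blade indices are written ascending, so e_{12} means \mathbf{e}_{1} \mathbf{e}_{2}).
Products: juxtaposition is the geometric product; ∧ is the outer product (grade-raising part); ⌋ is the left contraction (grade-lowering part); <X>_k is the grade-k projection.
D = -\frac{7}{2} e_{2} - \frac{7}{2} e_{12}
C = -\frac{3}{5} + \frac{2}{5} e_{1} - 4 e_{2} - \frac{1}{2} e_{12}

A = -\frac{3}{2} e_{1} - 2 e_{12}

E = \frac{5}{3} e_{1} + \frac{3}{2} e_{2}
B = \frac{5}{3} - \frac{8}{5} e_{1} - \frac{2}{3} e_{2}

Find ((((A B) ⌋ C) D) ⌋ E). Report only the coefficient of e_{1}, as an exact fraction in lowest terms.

step 1: \frac{12}{5} - \frac{23}{6} e_{1} - \frac{16}{5} e_{2} - \frac{7}{3} e_{12}
step 2: -\frac{2191}{150} + \frac{64}{25} e_{1} - \frac{461}{60} e_{2} - \frac{6}{5} e_{12}
step 3: -\frac{2723}{120} + \frac{2723}{120} e_{1} + \frac{12649}{300} e_{2} + \frac{12649}{300} e_{12}
step 4: -\frac{22883}{900} - \frac{2723}{72} e_{1} - \frac{2723}{80} e_{2}
Answer: -\frac{2723}{72}


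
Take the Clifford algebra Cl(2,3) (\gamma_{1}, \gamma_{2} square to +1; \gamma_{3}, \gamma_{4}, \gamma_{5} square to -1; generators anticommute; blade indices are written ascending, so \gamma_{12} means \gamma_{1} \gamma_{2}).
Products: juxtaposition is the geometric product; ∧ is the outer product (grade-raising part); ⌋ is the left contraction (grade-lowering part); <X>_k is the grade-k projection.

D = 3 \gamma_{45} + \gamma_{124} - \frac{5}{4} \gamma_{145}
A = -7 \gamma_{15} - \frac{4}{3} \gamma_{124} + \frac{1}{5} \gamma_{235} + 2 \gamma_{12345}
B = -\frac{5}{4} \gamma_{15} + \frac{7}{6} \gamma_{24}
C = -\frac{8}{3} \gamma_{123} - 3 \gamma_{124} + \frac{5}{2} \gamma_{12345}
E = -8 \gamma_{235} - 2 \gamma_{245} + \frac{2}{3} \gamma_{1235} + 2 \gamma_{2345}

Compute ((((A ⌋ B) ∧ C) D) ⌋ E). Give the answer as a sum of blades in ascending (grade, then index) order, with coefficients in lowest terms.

step 1: \frac{35}{4}
step 2: -\frac{70}{3} \gamma_{123} - \frac{105}{4} \gamma_{124} + \frac{175}{8} \gamma_{12345}
step 3: -\frac{105}{4} + \frac{875}{32} \gamma_{23} - \frac{525}{16} \gamma_{25} + \frac{70}{3} \gamma_{34} - \frac{175}{8} \gamma_{35} - \frac{525}{8} \gamma_{123} + \frac{315}{4} \gamma_{125} + \frac{175}{6} \gamma_{2345} - 70 \gamma_{12345}
step 4: -\frac{175}{3} - 175 \gamma_{2} - 315 \gamma_{3} - \frac{525}{8} \gamma_{4} - \frac{525}{2} \gamma_{5} + \frac{175}{12} \gamma_{12} + \frac{175}{8} \gamma_{13} + \frac{875}{48} \gamma_{15} - \frac{175}{4} \gamma_{24} - \frac{140}{3} \gamma_{25} - \frac{525}{8} \gamma_{34} + \frac{875}{16} \gamma_{45} + 210 \gamma_{235} + \frac{105}{2} \gamma_{245} - \frac{35}{2} \gamma_{1235} - \frac{105}{2} \gamma_{2345}
Answer: -\frac{175}{3} - 175 \gamma_{2} - 315 \gamma_{3} - \frac{525}{8} \gamma_{4} - \frac{525}{2} \gamma_{5} + \frac{175}{12} \gamma_{12} + \frac{175}{8} \gamma_{13} + \frac{875}{48} \gamma_{15} - \frac{175}{4} \gamma_{24} - \frac{140}{3} \gamma_{25} - \frac{525}{8} \gamma_{34} + \frac{875}{16} \gamma_{45} + 210 \gamma_{235} + \frac{105}{2} \gamma_{245} - \frac{35}{2} \gamma_{1235} - \frac{105}{2} \gamma_{2345}


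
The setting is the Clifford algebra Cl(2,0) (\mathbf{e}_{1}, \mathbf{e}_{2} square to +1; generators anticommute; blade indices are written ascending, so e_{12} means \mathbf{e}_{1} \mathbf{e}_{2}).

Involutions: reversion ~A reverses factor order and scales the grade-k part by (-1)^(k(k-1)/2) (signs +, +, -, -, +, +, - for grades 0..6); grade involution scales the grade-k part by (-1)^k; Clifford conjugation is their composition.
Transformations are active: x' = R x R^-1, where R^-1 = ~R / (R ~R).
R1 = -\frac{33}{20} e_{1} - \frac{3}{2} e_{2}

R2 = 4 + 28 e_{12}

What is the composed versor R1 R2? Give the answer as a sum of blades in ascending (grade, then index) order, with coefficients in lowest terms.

Distribute over the terms of R1 (each basis-blade product reordered to ascending indices, repeated generators contracted through their squares):
(-\frac{33}{20} e_{1}) R2 = -\frac{33}{5} e_{1} - \frac{231}{5} e_{2}
(-\frac{3}{2} e_{2}) R2 = 42 e_{1} - 6 e_{2}
Summing the partial products and collecting blades:
Answer: \frac{177}{5} e_{1} - \frac{261}{5} e_{2}


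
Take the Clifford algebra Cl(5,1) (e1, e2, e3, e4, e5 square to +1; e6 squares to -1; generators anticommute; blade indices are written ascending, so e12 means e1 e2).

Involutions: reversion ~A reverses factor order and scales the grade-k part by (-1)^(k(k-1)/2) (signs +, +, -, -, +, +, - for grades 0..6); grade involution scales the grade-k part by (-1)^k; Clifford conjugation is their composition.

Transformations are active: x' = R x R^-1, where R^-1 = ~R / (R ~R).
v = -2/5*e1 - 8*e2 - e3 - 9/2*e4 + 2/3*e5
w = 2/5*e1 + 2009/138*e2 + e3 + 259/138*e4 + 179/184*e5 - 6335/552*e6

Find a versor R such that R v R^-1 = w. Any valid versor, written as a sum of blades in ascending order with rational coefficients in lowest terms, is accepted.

Why this works: both vectors square to 77269/900, so q(v) = q(w) and R = v + w = 905/138*e2 - 181/69*e4 + 905/552*e5 - 6335/552*e6 carries v to w — its own direction survives, the complement (v - w)/2 flips.
Answer: 905/138*e2 - 181/69*e4 + 905/552*e5 - 6335/552*e6


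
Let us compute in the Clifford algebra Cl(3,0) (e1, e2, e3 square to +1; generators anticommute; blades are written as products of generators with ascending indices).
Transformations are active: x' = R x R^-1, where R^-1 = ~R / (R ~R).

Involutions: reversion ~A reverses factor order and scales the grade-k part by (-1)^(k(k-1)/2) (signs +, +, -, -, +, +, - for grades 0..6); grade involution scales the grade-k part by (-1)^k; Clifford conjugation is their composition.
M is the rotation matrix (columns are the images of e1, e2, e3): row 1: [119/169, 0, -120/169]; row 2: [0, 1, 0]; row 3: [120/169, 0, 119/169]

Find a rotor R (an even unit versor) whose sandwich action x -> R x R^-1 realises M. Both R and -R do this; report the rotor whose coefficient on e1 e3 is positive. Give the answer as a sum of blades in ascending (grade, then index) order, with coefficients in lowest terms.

Method: write R = a + b12*e1 e2 + b13*e1 e3 + b23*e2 e3 with a^2 + b12^2 + b13^2 + b23^2 = 1 (so R^-1 = ~R). Expanding the columns R e_j ~R gives tr M = 4a^2 - 1 and, from the antisymmetric part, M21 - M12 = -4a*b12, M13 - M31 = 4a*b13, M32 - M23 = -4a*b23.
Here tr M = 407/169, so a^2 = (1 + tr M)/4 = 144/169 and a = ±12/13. Taking a = 12/13: M21 - M12 = 0, M13 - M31 = -240/169, M32 - M23 = 0, giving b12 = 0, b13 = -5/13, b23 = 0, i.e. R = 12/13 - 5/13*e1 e3.
Its e1 e3 coefficient is negative, so report the other preimage -R.
Answer: -12/13 + 5/13*e1 e3. Note: both R and -R realise this M (trace 407/169); the covering map identifies them, and the e1 e3-coefficient sign is the tie-breaker.


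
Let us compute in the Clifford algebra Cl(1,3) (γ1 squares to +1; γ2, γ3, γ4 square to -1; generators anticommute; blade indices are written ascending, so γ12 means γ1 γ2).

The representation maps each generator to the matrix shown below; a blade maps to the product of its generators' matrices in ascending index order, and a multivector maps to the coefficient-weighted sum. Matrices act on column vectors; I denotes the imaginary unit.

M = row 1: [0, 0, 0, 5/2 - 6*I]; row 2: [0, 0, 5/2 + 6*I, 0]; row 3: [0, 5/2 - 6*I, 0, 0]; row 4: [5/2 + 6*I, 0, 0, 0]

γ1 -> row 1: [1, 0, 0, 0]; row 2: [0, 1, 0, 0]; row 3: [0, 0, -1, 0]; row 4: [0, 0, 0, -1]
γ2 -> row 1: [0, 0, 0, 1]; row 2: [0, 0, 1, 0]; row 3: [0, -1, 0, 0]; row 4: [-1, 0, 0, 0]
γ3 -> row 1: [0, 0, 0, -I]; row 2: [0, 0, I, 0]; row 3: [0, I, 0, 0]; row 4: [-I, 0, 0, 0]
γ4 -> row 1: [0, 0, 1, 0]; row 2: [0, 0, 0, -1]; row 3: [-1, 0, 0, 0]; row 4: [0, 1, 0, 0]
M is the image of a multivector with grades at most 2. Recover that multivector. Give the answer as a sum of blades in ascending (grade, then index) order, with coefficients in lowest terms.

Method: the blade images are trace-orthogonal — tr(rho(e_A) rho(e_B)^-1) = 4 if A = B and 0 otherwise — and rho(e_A)^-1 = (e_A)^2 * rho(e_A) with (e_A)^2 = +1 or -1, so the coefficient of e_A in the preimage is (e_A)^2 * tr(M rho(e_A))/4.
Nonzero projections over blades of grade <= 2: γ12: (γ12)^2 = +1, tr(M rho(γ12)) = 10, coefficient 5/2; γ13: (γ13)^2 = +1, tr(M rho(γ13)) = 24, coefficient 6. Every other blade of grade <= 2 projects to 0.
Answer: 5/2*γ12 + 6*γ13


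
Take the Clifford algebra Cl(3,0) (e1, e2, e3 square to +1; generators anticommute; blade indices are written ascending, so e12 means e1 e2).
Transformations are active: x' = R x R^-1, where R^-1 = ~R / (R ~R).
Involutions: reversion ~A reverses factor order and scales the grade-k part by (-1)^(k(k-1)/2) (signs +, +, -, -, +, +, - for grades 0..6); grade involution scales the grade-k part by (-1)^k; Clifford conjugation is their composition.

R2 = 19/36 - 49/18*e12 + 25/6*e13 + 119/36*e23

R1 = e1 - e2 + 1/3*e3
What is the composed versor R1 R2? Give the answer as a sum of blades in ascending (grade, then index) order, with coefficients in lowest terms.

Distribute over the terms of R1 (each basis-blade product reordered to ascending indices, repeated generators contracted through their squares):
(e1) R2 = 19/36*e1 - 49/18*e2 + 25/6*e3 + 119/36*e123
(-e2) R2 = -49/18*e1 - 19/36*e2 - 119/36*e3 + 25/6*e123
(1/3*e3) R2 = -25/18*e1 - 119/108*e2 + 19/108*e3 - 49/54*e123
Summing the partial products and collecting blades:
Answer: -43/12*e1 - 235/54*e2 + 28/27*e3 + 709/108*e123
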